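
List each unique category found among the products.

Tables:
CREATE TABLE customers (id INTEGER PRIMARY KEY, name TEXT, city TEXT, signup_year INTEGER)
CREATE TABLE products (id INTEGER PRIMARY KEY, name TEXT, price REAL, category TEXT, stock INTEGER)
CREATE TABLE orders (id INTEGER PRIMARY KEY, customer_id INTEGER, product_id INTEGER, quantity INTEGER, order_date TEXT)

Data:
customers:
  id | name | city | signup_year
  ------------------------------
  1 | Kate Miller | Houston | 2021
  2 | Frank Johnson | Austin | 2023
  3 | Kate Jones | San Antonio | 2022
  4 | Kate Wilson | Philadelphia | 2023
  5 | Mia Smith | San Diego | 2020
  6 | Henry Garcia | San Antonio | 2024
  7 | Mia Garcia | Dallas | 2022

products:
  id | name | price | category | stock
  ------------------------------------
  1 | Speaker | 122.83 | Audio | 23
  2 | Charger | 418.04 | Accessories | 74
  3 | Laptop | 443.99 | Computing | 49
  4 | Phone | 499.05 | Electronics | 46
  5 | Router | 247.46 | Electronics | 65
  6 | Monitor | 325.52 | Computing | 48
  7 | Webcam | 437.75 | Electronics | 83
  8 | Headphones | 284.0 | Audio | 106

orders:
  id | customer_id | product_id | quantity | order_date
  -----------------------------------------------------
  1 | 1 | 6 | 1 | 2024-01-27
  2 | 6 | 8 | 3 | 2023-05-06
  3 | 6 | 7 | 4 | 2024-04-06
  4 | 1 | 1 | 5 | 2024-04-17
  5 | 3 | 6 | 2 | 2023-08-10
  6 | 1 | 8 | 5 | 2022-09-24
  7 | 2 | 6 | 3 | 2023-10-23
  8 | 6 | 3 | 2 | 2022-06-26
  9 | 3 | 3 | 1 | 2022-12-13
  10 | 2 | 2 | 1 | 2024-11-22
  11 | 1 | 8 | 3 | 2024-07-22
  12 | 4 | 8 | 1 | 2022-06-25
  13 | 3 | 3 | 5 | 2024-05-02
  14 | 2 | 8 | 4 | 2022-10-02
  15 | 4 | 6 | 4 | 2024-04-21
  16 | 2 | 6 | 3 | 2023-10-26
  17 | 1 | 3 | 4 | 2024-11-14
SELECT DISTINCT category FROM products

Execution result:
category
Audio
Accessories
Computing
Electronics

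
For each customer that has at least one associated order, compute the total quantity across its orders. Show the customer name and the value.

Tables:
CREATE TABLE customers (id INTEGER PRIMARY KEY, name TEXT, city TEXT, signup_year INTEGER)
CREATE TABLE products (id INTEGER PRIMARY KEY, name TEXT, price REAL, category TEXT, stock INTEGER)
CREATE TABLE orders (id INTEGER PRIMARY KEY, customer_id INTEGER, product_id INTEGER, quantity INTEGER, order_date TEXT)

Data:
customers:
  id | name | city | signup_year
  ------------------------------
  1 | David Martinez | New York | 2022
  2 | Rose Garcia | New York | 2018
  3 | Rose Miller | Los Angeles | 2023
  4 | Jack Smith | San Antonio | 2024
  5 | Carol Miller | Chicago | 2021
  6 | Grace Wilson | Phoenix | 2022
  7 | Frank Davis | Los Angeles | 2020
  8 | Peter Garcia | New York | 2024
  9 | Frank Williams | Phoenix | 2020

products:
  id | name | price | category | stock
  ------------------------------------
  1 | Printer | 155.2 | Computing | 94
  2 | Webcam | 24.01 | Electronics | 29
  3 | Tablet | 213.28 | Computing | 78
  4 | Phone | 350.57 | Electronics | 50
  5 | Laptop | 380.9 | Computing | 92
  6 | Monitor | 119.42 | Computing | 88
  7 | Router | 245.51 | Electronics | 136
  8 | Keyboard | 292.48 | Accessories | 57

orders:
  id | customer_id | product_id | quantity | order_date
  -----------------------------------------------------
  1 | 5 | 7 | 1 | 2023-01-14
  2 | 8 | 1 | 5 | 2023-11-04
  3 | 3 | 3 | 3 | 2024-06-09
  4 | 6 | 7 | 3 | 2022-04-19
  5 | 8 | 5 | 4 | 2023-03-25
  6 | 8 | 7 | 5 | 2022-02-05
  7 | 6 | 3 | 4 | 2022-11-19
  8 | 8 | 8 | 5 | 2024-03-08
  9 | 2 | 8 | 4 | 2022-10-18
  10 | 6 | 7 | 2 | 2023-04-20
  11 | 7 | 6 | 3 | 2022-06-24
SELECT p.name, SUM(c.quantity) AS sum_quantity FROM orders c JOIN customers p ON c.customer_id = p.id GROUP BY p.id, p.name

Execution result:
name | sum_quantity
Rose Garcia | 4
Rose Miller | 3
Carol Miller | 1
Grace Wilson | 9
Frank Davis | 3
Peter Garcia | 19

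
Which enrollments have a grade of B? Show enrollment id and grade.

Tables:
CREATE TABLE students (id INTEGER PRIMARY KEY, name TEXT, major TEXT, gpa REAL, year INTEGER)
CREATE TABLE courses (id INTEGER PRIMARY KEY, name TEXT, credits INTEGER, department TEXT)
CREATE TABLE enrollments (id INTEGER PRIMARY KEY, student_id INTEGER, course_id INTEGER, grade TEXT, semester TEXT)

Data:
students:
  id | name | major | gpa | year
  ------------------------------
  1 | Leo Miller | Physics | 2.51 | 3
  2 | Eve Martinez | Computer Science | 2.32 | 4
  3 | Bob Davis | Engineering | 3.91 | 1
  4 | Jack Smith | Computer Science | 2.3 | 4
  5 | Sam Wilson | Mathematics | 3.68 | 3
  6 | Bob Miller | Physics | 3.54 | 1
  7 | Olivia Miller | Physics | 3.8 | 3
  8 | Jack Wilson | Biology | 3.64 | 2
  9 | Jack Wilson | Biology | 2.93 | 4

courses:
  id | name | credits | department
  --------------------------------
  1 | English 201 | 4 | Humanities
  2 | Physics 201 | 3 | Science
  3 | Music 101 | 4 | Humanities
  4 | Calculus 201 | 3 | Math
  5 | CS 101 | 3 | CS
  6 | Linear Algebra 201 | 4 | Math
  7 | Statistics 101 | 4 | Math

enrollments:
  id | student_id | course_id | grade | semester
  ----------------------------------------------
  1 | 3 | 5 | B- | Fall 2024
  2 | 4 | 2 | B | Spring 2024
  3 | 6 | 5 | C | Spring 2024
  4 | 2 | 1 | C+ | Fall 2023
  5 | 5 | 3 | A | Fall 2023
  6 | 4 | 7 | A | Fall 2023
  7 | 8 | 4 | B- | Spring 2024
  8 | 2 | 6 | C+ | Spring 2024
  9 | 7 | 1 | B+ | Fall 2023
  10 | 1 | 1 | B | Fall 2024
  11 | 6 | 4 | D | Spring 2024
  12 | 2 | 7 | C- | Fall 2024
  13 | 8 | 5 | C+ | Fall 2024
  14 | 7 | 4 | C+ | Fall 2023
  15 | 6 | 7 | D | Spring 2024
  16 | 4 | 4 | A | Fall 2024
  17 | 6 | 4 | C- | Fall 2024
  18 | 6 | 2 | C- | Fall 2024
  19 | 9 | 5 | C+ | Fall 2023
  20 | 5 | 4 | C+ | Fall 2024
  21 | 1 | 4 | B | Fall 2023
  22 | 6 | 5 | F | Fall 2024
SELECT id, grade FROM enrollments WHERE grade = 'B'

Execution result:
id | grade
2 | B
10 | B
21 | B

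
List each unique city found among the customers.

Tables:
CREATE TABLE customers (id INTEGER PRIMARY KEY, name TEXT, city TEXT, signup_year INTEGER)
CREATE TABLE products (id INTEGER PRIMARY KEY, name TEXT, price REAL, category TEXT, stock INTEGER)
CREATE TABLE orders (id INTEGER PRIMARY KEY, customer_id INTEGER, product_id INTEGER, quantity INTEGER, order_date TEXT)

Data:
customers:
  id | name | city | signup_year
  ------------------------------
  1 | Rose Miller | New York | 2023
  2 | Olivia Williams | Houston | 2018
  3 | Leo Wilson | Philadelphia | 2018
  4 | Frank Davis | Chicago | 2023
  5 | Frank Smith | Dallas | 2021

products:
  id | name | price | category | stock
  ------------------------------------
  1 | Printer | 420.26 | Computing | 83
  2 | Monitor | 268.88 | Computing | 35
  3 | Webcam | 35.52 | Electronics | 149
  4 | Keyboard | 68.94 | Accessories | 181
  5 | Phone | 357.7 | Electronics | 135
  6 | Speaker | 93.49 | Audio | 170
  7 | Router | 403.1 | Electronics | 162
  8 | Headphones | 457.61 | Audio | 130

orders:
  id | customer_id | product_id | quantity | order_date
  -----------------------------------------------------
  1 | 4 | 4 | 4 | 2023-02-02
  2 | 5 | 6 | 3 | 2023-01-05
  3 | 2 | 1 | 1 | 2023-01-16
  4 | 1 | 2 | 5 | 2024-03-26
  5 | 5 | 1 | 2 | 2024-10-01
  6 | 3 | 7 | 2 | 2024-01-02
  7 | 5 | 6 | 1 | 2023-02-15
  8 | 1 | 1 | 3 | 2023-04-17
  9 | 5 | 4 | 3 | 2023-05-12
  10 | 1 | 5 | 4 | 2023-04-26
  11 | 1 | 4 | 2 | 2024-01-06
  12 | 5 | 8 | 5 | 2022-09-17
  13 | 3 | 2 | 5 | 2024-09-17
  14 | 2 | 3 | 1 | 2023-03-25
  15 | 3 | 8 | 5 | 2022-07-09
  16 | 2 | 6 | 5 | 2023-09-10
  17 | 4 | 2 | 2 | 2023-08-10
SELECT DISTINCT city FROM customers

Execution result:
city
New York
Houston
Philadelphia
Chicago
Dallas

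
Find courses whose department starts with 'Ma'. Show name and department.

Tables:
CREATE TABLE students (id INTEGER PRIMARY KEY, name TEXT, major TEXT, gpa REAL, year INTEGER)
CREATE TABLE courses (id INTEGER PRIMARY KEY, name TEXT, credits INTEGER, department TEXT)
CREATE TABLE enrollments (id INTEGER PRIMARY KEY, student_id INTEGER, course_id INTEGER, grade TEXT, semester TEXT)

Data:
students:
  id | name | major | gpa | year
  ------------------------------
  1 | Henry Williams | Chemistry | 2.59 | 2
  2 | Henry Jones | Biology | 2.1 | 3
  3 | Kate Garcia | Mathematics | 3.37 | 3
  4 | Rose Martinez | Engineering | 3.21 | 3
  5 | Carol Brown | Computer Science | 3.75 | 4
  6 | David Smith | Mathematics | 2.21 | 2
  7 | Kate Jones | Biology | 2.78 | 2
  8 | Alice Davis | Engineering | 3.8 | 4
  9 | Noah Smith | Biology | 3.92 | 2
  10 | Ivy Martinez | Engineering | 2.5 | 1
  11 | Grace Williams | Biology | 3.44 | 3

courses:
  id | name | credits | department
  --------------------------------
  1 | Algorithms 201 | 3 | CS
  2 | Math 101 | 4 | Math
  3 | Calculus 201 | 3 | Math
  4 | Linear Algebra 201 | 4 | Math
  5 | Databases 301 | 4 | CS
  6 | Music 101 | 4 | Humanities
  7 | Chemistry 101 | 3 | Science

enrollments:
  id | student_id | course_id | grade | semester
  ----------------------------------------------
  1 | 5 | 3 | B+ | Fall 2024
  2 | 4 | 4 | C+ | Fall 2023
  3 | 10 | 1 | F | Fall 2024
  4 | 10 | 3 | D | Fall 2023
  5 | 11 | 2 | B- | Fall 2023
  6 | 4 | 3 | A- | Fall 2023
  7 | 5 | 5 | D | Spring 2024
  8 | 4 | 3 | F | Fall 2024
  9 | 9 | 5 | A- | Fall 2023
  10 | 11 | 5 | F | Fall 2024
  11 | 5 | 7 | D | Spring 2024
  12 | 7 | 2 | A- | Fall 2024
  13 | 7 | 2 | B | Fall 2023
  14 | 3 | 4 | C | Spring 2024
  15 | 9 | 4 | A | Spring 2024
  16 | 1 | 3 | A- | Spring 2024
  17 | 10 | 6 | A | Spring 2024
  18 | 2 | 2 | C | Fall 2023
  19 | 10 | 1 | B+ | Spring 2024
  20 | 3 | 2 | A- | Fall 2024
SELECT name, department FROM courses WHERE department LIKE 'Ma%'

Execution result:
name | department
Math 101 | Math
Calculus 201 | Math
Linear Algebra 201 | Math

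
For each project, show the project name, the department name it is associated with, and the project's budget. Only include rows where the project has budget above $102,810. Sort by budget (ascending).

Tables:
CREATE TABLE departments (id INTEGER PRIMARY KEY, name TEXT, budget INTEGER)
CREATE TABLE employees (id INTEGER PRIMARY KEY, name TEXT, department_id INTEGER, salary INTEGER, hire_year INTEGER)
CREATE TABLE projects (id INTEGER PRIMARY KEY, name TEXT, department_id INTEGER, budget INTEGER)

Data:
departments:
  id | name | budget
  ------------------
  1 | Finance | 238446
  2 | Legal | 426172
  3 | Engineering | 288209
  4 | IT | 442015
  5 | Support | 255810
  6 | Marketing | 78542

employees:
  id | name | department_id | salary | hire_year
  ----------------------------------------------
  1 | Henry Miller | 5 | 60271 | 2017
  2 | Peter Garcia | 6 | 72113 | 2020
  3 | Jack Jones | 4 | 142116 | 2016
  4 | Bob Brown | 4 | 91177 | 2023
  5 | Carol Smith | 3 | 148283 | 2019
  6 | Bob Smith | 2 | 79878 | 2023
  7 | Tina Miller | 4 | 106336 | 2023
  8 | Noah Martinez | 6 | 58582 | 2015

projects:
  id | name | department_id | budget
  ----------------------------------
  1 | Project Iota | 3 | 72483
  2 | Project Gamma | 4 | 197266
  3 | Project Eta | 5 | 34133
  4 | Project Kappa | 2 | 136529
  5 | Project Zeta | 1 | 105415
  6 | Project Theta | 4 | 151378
SELECT c.name, p.name AS department, c.budget FROM projects c JOIN departments p ON c.department_id = p.id WHERE c.budget > 102810 ORDER BY c.budget ASC

Execution result:
name | department | budget
Project Zeta | Finance | 105415
Project Kappa | Legal | 136529
Project Theta | IT | 151378
Project Gamma | IT | 197266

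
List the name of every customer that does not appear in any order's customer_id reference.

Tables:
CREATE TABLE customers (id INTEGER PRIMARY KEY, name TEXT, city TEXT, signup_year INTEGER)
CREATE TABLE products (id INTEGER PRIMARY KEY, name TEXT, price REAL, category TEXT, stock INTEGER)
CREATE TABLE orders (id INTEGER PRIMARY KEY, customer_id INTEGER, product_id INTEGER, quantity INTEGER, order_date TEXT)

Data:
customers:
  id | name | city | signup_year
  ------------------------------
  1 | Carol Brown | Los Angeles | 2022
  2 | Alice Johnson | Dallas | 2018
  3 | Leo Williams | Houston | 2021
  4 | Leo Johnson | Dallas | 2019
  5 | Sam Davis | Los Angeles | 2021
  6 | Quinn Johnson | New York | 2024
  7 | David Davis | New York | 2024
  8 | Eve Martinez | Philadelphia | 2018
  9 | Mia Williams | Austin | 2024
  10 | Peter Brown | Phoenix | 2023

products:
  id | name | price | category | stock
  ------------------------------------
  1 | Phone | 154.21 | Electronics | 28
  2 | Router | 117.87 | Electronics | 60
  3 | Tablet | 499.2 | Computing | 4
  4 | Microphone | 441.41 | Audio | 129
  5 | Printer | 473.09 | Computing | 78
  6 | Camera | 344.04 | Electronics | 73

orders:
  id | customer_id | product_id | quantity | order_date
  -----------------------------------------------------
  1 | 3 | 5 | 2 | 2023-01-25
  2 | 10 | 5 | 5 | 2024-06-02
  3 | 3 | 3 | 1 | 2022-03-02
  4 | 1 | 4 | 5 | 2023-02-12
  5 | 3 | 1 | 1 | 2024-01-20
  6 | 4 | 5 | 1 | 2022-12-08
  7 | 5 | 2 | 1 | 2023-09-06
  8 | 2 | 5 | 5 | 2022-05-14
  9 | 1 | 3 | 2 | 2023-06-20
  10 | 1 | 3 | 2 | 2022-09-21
SELECT p.name FROM customers p LEFT JOIN orders c ON c.customer_id = p.id WHERE c.id IS NULL

Execution result:
name
Quinn Johnson
David Davis
Eve Martinez
Mia Williams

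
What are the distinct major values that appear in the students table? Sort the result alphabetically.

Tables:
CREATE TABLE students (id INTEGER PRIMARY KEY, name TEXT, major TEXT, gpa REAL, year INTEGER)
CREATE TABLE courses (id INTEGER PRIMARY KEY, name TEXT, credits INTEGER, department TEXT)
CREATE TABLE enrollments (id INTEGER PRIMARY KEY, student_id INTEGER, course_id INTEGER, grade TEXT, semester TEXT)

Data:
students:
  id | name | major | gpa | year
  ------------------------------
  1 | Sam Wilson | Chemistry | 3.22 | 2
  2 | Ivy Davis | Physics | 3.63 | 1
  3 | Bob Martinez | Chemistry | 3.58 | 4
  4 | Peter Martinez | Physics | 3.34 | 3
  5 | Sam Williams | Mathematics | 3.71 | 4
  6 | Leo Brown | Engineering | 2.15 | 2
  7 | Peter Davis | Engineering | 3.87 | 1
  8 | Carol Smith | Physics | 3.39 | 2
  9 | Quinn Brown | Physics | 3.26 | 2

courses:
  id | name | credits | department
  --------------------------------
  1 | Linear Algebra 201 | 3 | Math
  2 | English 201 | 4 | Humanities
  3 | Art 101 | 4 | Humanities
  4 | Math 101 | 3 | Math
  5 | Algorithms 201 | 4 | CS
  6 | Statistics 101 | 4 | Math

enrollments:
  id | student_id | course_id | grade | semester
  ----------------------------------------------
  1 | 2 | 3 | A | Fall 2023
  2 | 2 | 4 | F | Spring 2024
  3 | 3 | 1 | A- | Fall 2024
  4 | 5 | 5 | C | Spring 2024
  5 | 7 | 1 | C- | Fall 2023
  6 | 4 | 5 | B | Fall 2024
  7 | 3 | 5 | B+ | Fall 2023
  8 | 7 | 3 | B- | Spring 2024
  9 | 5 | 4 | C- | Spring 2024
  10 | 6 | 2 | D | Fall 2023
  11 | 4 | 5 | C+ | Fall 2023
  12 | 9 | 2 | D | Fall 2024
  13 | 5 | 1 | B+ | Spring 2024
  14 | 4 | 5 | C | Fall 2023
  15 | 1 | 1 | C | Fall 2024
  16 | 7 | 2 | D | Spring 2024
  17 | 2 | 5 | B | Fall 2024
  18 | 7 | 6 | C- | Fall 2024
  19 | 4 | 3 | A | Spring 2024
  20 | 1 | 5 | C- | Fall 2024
SELECT DISTINCT major FROM students ORDER BY major

Execution result:
major
Chemistry
Engineering
Mathematics
Physics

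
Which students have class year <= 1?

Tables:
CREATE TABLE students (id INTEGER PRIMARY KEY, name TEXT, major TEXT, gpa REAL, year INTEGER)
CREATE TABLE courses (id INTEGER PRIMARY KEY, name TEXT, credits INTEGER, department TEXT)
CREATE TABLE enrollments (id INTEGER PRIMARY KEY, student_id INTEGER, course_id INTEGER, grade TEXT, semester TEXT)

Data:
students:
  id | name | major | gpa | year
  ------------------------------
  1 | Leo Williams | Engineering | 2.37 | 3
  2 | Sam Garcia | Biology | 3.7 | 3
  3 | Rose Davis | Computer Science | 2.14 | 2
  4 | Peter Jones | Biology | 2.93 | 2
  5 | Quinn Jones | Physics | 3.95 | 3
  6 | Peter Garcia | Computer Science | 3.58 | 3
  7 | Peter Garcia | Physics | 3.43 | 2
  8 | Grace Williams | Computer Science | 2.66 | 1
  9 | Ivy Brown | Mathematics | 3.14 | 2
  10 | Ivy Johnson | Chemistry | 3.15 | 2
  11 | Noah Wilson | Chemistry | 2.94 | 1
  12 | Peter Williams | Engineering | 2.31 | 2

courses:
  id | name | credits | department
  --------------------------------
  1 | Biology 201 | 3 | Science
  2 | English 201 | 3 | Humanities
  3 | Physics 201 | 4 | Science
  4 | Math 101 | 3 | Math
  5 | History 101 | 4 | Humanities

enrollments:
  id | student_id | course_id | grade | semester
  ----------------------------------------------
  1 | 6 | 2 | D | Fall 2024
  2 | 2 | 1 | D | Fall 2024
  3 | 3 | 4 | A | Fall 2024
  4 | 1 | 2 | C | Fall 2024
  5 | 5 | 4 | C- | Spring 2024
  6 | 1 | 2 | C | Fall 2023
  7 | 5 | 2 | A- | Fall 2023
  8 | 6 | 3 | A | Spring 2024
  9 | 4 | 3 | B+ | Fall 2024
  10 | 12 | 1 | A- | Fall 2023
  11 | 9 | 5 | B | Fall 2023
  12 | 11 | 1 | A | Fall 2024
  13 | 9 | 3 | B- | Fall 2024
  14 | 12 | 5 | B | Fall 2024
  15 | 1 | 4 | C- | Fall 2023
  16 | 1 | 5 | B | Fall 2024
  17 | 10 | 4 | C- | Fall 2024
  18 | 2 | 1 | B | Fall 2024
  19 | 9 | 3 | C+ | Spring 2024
SELECT name, year FROM students WHERE year <= 1

Execution result:
name | year
Grace Williams | 1
Noah Wilson | 1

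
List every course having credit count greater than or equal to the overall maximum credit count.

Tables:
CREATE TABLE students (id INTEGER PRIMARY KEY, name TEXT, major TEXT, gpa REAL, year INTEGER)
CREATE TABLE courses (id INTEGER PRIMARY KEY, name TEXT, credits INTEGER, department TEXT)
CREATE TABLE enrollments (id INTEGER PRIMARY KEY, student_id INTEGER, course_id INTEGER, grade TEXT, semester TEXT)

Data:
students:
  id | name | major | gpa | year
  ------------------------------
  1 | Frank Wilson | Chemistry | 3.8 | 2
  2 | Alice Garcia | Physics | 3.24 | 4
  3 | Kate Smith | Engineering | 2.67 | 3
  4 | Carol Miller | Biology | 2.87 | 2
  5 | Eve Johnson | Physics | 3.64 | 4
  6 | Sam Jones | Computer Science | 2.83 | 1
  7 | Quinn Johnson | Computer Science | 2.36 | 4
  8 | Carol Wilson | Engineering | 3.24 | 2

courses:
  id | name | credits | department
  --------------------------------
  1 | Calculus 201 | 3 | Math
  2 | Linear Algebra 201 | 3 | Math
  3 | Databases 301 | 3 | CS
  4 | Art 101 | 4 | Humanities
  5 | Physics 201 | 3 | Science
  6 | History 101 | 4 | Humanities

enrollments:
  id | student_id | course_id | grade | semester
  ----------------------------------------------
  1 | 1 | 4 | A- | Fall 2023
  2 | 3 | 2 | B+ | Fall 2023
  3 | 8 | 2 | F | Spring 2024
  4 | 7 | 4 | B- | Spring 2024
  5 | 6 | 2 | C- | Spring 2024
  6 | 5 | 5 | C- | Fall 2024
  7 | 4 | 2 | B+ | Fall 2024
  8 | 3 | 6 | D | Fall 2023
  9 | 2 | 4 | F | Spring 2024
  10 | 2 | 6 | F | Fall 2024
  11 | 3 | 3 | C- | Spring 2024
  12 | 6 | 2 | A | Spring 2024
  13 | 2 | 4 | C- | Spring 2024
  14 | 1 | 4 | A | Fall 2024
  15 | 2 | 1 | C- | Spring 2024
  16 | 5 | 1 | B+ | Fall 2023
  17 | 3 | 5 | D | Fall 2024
SELECT name, credits FROM courses WHERE credits >= (SELECT MAX(credits) FROM courses)

Execution result:
name | credits
Art 101 | 4
History 101 | 4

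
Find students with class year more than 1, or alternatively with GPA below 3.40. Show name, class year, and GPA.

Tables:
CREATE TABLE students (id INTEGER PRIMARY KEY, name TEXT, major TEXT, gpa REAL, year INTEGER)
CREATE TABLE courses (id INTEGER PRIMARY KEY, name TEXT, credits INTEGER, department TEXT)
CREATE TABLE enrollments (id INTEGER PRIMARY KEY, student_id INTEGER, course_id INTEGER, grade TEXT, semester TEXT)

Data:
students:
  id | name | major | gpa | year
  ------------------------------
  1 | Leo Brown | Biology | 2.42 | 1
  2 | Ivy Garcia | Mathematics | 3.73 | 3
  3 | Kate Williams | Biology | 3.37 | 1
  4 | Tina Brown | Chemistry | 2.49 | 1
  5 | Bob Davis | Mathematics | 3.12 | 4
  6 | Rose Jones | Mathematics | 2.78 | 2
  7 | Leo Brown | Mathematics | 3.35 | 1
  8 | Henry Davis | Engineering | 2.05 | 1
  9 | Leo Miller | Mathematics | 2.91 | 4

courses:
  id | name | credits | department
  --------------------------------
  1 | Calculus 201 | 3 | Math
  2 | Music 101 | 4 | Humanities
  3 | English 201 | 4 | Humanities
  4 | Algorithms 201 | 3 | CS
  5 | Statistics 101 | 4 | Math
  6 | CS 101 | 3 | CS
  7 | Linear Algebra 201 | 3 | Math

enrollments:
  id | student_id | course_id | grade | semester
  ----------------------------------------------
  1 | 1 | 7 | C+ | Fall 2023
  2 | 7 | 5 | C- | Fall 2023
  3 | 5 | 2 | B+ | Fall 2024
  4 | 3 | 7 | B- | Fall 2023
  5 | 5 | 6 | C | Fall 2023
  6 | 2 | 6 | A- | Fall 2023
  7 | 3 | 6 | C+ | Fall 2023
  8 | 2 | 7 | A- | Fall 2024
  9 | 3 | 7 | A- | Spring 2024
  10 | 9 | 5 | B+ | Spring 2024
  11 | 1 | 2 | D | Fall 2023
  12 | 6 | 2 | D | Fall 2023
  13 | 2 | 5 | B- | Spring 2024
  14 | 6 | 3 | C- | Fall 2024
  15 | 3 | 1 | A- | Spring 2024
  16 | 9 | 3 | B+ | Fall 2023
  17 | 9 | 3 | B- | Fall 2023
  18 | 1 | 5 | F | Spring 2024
SELECT name, year, gpa FROM students WHERE year > 1 OR gpa < 3.4

Execution result:
name | year | gpa
Leo Brown | 1 | 2.42
Ivy Garcia | 3 | 3.73
Kate Williams | 1 | 3.37
Tina Brown | 1 | 2.49
Bob Davis | 4 | 3.12
Rose Jones | 2 | 2.78
Leo Brown | 1 | 3.35
Henry Davis | 1 | 2.05
Leo Miller | 4 | 2.91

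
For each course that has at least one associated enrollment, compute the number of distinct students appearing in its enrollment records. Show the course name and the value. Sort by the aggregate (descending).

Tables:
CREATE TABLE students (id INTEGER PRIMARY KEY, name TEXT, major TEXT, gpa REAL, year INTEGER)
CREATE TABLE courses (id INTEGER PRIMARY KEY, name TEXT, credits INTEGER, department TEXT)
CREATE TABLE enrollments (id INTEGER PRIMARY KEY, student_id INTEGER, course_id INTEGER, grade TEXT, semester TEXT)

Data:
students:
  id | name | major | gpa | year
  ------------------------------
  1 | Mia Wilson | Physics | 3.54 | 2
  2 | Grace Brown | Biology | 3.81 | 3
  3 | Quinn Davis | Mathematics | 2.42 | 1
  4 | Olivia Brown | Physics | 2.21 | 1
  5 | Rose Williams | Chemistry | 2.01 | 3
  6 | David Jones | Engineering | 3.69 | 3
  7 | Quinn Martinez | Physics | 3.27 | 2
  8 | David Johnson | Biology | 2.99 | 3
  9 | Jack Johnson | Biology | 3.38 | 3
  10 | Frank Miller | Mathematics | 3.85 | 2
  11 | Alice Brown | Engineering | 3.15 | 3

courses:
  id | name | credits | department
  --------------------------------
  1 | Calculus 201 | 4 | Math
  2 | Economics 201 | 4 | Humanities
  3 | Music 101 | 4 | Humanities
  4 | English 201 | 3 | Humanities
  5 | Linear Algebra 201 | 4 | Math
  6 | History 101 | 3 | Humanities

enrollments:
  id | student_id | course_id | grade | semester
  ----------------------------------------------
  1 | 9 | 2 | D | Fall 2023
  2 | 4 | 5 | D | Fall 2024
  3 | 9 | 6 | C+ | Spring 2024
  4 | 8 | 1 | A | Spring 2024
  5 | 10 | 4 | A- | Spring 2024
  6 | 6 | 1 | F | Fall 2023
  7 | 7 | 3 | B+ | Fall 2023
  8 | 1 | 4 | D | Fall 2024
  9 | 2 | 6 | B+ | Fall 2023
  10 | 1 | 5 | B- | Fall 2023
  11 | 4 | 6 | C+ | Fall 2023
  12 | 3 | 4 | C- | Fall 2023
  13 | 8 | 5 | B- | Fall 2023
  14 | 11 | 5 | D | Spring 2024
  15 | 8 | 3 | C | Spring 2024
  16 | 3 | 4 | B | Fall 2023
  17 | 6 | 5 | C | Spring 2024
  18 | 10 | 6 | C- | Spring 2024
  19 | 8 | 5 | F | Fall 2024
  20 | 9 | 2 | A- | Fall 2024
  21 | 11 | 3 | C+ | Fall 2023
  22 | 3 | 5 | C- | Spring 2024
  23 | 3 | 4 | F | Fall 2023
SELECT p.name, COUNT(DISTINCT c.student_id) AS distinct_student_count FROM enrollments c JOIN courses p ON c.course_id = p.id GROUP BY p.id, p.name ORDER BY distinct_student_count DESC

Execution result:
name | distinct_student_count
Linear Algebra 201 | 6
History 101 | 4
Music 101 | 3
English 201 | 3
Calculus 201 | 2
Economics 201 | 1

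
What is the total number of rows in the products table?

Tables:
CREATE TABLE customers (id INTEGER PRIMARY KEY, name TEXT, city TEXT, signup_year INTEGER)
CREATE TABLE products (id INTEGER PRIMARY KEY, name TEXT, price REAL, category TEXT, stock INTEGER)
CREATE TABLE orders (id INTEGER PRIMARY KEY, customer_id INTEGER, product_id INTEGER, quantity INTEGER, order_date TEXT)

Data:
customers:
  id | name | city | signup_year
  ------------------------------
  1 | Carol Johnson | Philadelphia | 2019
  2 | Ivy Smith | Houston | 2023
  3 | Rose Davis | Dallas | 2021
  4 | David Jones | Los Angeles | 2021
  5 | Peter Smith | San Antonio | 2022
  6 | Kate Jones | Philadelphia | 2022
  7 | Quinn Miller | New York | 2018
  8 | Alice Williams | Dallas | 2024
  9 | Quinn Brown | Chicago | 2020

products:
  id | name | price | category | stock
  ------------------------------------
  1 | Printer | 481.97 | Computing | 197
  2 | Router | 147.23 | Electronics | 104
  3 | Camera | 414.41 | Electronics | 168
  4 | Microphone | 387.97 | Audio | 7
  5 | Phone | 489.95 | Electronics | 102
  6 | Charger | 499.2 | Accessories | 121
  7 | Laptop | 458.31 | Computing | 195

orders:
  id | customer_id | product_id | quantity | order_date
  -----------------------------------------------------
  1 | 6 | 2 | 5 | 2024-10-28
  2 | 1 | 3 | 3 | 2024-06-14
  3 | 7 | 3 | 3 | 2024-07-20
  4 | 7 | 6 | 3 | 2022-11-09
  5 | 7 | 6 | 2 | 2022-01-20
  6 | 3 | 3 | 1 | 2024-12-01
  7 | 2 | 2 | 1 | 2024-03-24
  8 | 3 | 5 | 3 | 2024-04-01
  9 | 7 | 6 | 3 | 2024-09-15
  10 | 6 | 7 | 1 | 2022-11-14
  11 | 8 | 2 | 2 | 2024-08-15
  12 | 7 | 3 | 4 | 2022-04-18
SELECT COUNT(*) FROM products

Execution result:
7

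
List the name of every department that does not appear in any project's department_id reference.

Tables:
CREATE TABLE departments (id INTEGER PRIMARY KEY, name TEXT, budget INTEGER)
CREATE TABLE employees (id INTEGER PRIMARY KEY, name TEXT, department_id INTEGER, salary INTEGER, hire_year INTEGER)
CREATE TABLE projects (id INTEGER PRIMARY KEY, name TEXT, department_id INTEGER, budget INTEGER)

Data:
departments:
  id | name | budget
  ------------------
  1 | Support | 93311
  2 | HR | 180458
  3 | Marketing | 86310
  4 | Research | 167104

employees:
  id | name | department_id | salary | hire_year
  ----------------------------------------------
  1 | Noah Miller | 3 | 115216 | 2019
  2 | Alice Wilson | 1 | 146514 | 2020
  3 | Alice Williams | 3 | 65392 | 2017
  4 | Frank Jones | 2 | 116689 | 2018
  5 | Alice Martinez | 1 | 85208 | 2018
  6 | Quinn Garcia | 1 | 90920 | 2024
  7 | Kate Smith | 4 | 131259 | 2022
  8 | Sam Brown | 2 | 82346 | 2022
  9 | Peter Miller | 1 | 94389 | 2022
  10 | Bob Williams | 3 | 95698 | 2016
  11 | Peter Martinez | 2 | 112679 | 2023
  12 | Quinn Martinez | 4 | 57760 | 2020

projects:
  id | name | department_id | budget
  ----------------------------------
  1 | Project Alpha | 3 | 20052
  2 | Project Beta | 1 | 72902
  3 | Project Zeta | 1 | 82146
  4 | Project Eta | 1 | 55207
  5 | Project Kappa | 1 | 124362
SELECT p.name FROM departments p LEFT JOIN projects c ON c.department_id = p.id WHERE c.id IS NULL

Execution result:
name
HR
Research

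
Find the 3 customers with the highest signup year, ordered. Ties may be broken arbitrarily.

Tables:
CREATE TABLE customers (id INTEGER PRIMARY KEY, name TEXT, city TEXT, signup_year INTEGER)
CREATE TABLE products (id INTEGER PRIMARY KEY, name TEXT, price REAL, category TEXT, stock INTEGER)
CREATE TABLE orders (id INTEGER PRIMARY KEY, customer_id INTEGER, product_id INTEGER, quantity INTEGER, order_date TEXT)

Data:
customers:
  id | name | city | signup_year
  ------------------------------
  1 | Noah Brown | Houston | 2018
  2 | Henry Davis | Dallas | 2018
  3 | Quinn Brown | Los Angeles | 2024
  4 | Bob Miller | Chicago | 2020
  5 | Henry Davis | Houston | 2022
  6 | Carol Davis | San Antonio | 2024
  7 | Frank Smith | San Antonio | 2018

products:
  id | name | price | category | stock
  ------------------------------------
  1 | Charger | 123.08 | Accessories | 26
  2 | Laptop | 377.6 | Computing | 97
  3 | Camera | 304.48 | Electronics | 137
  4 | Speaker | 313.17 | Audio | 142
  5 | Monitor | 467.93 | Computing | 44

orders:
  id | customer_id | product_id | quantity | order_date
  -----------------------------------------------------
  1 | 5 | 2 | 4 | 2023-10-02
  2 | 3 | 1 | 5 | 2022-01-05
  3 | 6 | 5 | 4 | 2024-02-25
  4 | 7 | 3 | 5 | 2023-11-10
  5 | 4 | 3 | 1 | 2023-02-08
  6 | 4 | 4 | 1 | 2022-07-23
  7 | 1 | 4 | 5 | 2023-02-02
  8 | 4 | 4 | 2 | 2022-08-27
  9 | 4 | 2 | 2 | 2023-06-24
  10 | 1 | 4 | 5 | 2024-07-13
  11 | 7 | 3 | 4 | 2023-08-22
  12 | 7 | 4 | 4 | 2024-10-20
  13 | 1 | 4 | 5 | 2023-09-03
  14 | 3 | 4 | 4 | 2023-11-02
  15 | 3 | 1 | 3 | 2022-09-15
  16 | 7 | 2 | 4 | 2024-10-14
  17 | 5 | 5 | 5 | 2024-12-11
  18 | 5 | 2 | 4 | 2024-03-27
SELECT name, signup_year FROM customers ORDER BY signup_year DESC LIMIT 3

Execution result:
name | signup_year
Quinn Brown | 2024
Carol Davis | 2024
Henry Davis | 2022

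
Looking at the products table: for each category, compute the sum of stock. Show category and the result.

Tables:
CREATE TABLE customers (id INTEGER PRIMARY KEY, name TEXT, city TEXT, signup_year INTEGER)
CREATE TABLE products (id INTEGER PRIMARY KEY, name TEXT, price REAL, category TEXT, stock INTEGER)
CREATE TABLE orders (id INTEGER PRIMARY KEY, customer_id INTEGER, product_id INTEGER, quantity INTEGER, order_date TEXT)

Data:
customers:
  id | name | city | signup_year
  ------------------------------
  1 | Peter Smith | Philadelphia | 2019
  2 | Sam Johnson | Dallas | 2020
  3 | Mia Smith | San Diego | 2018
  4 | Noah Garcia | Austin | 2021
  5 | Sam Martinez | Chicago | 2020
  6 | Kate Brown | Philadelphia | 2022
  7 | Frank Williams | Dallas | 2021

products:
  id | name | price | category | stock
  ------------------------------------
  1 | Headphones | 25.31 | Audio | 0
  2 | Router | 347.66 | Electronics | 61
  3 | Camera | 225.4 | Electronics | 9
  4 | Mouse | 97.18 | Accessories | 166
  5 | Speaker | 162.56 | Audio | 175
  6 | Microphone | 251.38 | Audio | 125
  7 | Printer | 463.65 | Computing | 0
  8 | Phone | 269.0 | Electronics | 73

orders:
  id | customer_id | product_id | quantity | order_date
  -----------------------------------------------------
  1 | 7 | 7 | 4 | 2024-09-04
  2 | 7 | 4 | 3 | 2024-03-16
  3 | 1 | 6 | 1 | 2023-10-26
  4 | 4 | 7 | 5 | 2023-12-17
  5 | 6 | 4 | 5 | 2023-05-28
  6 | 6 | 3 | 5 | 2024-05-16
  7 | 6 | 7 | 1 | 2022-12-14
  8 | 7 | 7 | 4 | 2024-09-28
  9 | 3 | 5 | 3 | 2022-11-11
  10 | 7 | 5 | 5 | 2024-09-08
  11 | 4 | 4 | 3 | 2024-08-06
SELECT category, SUM(stock) AS sum_stock FROM products GROUP BY category

Execution result:
category | sum_stock
Accessories | 166
Audio | 300
Computing | 0
Electronics | 143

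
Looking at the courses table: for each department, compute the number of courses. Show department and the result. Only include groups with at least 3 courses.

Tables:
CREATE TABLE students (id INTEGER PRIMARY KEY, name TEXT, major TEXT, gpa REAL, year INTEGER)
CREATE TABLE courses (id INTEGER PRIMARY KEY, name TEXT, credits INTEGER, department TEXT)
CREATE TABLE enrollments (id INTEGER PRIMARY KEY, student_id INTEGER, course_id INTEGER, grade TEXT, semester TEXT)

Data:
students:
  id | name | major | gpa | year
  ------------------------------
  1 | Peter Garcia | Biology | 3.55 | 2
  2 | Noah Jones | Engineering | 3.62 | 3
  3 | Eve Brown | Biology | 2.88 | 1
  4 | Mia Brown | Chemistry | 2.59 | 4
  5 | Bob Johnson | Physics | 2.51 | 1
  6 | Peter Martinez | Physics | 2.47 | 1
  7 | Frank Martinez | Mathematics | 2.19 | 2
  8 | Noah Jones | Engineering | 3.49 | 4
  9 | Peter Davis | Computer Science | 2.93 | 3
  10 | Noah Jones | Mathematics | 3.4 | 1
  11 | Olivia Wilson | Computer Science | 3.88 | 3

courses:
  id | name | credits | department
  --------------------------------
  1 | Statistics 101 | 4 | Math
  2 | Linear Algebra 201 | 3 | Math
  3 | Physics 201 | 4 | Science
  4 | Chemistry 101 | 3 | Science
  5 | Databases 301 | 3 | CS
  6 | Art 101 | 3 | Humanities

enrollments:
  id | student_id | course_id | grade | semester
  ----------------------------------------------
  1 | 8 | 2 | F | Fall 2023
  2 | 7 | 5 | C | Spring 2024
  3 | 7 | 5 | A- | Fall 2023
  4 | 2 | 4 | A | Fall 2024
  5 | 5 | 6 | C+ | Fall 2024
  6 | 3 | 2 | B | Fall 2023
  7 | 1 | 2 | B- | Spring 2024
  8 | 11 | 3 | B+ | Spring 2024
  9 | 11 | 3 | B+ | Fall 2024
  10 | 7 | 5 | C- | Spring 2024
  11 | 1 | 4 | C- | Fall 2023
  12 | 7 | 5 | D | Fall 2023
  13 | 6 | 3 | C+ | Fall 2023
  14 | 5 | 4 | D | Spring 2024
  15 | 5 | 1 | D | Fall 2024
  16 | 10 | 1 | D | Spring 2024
SELECT department, COUNT(*) AS n FROM courses GROUP BY department HAVING COUNT(*) >= 3

Execution result:
(no rows)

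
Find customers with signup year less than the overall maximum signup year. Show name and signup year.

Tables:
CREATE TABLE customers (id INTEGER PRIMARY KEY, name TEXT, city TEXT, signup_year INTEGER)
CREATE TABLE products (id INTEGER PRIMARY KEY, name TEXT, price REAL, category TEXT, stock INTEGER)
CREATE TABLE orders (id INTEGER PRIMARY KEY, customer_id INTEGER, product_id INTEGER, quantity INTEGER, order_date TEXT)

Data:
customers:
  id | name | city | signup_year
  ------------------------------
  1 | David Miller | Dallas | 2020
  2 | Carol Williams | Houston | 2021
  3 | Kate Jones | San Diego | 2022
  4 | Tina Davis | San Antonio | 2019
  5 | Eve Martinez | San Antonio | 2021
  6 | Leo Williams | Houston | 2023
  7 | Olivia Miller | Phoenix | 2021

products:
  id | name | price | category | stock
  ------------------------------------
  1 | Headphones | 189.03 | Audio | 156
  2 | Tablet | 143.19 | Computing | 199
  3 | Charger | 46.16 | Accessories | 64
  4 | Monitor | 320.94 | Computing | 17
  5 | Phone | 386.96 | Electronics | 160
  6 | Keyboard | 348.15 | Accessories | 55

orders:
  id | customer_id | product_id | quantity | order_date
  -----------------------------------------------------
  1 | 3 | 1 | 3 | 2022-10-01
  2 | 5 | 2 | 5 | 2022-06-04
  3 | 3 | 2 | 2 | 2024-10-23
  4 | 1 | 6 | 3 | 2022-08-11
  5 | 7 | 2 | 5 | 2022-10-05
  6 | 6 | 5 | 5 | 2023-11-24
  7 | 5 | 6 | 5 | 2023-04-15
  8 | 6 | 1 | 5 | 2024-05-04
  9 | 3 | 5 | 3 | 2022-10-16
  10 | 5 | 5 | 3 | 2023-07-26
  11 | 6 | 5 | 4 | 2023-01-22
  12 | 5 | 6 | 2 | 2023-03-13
SELECT name, signup_year FROM customers WHERE signup_year < (SELECT MAX(signup_year) FROM customers)

Execution result:
name | signup_year
David Miller | 2020
Carol Williams | 2021
Kate Jones | 2022
Tina Davis | 2019
Eve Martinez | 2021
Olivia Miller | 2021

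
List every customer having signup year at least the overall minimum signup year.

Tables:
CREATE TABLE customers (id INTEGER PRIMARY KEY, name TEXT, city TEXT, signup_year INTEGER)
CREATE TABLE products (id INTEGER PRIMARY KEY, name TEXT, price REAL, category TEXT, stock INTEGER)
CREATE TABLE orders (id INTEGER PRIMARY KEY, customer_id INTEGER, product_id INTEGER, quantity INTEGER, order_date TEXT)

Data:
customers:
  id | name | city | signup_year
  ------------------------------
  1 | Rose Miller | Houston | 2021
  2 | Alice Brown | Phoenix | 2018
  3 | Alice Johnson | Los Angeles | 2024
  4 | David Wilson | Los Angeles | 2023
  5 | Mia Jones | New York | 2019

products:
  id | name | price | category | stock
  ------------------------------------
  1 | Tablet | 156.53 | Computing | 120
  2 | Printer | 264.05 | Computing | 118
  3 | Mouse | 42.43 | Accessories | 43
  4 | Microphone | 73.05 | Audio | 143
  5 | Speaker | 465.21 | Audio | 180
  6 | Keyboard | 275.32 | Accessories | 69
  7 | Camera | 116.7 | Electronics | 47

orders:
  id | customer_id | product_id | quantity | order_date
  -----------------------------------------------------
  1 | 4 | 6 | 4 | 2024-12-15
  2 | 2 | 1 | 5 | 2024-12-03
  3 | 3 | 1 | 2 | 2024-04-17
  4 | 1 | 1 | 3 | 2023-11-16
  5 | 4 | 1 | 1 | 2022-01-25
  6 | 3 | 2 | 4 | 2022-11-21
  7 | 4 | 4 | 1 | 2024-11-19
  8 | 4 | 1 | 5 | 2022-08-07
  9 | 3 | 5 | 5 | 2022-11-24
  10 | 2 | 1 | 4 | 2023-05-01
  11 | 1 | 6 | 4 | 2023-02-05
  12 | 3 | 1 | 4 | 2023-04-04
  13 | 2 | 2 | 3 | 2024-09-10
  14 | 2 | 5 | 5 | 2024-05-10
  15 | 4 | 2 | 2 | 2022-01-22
SELECT name, signup_year FROM customers WHERE signup_year >= (SELECT MIN(signup_year) FROM customers)

Execution result:
name | signup_year
Rose Miller | 2021
Alice Brown | 2018
Alice Johnson | 2024
David Wilson | 2023
Mia Jones | 2019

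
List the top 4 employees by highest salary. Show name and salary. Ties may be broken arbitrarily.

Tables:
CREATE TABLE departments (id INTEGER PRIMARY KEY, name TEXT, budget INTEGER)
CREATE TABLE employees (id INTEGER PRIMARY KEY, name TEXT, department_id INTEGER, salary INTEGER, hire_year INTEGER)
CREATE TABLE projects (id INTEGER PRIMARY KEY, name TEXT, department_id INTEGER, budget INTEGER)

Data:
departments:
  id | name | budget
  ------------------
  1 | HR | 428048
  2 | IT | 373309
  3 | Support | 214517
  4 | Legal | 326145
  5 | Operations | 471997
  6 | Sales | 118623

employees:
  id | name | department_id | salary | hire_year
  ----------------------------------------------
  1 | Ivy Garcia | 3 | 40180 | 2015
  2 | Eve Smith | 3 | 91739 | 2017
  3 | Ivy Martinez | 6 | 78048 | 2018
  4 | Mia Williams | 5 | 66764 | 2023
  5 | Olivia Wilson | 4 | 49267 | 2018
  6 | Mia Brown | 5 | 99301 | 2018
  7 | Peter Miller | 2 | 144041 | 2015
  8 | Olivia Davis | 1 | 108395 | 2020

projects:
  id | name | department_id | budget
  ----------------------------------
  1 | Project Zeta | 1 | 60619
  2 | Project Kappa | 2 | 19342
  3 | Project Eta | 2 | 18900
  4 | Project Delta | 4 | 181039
SELECT name, salary FROM employees ORDER BY salary DESC LIMIT 4

Execution result:
name | salary
Peter Miller | 144041
Olivia Davis | 108395
Mia Brown | 99301
Eve Smith | 91739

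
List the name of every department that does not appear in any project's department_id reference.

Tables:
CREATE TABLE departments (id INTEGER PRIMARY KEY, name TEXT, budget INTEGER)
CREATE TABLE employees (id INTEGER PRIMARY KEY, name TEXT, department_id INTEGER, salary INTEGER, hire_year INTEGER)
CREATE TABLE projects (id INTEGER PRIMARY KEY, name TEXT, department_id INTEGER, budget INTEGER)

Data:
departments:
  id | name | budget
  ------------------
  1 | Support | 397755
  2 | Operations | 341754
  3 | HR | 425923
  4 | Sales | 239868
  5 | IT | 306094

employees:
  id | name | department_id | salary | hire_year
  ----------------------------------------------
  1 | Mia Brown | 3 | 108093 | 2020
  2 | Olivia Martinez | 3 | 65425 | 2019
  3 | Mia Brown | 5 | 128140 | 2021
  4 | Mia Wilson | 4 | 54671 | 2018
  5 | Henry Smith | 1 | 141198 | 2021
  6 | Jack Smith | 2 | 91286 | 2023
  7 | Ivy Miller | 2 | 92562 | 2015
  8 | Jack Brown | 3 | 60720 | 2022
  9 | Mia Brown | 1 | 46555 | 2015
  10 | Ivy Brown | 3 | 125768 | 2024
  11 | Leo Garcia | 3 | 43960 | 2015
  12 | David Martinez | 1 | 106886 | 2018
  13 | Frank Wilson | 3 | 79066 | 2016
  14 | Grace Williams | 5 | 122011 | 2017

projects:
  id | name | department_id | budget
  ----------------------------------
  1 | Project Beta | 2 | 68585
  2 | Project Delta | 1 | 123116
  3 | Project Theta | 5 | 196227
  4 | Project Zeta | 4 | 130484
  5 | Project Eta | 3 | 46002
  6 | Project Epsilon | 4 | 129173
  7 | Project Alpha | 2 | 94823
SELECT p.name FROM departments p LEFT JOIN projects c ON c.department_id = p.id WHERE c.id IS NULL

Execution result:
(no rows)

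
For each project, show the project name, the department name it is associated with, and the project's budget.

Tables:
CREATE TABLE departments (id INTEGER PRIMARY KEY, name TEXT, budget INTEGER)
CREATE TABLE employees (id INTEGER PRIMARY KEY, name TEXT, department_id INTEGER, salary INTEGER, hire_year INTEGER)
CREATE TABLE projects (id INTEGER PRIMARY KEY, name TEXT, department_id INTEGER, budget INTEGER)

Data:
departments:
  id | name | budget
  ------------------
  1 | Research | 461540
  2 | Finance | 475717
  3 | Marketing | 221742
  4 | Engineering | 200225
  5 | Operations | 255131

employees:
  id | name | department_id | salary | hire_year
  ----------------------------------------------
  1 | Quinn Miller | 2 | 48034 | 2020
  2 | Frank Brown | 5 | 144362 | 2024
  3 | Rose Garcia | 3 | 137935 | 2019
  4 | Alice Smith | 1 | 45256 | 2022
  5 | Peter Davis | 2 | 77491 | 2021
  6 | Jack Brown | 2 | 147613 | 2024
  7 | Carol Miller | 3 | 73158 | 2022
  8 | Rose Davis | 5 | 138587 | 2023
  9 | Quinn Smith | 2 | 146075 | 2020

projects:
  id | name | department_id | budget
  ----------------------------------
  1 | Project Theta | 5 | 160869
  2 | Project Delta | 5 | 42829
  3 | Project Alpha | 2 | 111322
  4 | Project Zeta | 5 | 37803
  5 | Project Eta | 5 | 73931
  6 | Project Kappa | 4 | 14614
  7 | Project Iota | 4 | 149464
SELECT c.name, p.name AS department, c.budget FROM projects c JOIN departments p ON c.department_id = p.id

Execution result:
name | department | budget
Project Theta | Operations | 160869
Project Delta | Operations | 42829
Project Alpha | Finance | 111322
Project Zeta | Operations | 37803
Project Eta | Operations | 73931
Project Kappa | Engineering | 14614
Project Iota | Engineering | 149464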